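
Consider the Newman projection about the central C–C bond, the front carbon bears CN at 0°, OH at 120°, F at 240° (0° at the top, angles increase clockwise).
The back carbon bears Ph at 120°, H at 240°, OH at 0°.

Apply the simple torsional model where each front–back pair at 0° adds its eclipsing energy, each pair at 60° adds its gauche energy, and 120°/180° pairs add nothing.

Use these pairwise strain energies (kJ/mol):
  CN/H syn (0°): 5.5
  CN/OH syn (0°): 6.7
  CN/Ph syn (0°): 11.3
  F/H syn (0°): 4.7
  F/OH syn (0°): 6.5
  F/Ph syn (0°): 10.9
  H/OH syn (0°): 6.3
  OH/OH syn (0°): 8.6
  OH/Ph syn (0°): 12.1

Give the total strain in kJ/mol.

23.5 kJ/mol

This conformer is eclipsed. CN at 0° is eclipsed with OH at 0° (6.7); OH at 120° is eclipsed with Ph at 120° (12.1); F at 240° is eclipsed with H at 240° (4.7). Total 23.5 kJ/mol.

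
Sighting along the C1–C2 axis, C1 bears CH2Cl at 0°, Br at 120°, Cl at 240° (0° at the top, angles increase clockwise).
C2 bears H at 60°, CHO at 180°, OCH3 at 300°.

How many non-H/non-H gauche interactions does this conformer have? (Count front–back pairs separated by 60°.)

4

Non-H gauche pairs: CH2Cl(0°)/OCH3(300°); Br(120°)/CHO(180°); Cl(240°)/CHO(180°); Cl(240°)/OCH3(300°) — 4 interactions.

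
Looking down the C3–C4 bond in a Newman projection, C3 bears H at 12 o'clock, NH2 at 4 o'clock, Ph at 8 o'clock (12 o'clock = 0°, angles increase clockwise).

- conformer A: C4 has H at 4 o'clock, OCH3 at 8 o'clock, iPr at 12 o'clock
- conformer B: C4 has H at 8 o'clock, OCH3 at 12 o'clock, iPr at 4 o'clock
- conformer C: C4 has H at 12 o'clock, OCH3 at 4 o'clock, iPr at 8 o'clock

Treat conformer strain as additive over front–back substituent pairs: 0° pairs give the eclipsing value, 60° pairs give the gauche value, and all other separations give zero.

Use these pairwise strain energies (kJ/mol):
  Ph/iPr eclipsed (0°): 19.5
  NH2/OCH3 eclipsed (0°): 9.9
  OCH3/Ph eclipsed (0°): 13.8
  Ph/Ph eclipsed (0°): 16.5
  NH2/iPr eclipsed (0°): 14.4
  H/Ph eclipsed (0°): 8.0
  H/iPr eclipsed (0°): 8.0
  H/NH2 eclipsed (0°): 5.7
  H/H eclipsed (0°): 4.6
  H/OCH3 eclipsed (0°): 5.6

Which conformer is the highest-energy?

C

A (eclipsed): H(0°)/iPr(0°) eclipsed 8.0; NH2(120°)/H(120°) eclipsed 5.7; Ph(240°)/OCH3(240°) eclipsed 13.8 → 27.5 kJ/mol.
B (eclipsed): H(0°)/OCH3(0°) eclipsed 5.6; NH2(120°)/iPr(120°) eclipsed 14.4; Ph(240°)/H(240°) eclipsed 8.0 → 28.0 kJ/mol.
C (eclipsed): H(0°)/H(0°) eclipsed 4.6; NH2(120°)/OCH3(120°) eclipsed 9.9; Ph(240°)/iPr(240°) eclipsed 19.5 → 34.0 kJ/mol.
C has the highest total (34.0 kJ/mol).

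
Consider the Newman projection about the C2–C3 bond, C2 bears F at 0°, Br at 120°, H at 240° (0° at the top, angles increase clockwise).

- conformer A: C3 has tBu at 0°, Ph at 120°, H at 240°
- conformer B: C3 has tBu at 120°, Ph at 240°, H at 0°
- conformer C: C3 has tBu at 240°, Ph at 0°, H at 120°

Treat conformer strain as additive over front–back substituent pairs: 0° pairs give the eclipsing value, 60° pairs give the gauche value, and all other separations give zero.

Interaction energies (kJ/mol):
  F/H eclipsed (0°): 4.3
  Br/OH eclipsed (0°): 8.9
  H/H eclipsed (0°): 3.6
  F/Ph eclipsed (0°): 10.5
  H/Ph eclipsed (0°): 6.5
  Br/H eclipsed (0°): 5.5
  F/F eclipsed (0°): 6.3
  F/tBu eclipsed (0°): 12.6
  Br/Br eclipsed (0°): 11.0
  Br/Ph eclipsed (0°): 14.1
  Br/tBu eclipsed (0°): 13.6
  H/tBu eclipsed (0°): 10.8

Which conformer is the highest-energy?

A

A (eclipsed): F(0°)/tBu(0°) eclipsed 12.6; Br(120°)/Ph(120°) eclipsed 14.1; H(240°)/H(240°) eclipsed 3.6 → 30.3 kJ/mol.
B (eclipsed): F(0°)/H(0°) eclipsed 4.3; Br(120°)/tBu(120°) eclipsed 13.6; H(240°)/Ph(240°) eclipsed 6.5 → 24.4 kJ/mol.
C (eclipsed): F(0°)/Ph(0°) eclipsed 10.5; Br(120°)/H(120°) eclipsed 5.5; H(240°)/tBu(240°) eclipsed 10.8 → 26.8 kJ/mol.
A has the highest total (30.3 kJ/mol).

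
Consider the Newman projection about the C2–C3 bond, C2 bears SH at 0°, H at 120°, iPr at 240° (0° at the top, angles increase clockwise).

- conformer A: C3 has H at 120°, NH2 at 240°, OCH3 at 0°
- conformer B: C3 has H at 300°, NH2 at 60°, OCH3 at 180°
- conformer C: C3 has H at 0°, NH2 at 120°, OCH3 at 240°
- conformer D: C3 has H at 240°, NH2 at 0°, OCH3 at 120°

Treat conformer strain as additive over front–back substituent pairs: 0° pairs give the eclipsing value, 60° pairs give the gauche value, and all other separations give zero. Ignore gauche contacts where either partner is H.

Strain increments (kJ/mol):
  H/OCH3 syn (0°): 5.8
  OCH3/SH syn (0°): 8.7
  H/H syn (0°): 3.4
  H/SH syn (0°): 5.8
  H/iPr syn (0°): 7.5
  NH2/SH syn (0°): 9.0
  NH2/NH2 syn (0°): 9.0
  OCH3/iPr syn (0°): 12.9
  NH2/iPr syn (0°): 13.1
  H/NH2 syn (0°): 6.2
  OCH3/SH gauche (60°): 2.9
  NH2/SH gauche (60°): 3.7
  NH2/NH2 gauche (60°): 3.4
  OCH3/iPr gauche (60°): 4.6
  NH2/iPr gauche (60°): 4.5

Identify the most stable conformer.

A is eclipsed. SH at 0° is eclipsed with OCH3 at 0° (8.7); H at 120° is eclipsed with H at 120° (3.4); iPr at 240° is eclipsed with NH2 at 240° (13.1). Total 25.2 kJ/mol.
B is staggered. SH at 0° is gauche with NH2 at 60° (3.7); iPr at 240° is gauche with OCH3 at 180° (4.6). Total 8.3 kJ/mol.
C is eclipsed. SH at 0° is eclipsed with H at 0° (5.8); H at 120° is eclipsed with NH2 at 120° (6.2); iPr at 240° is eclipsed with OCH3 at 240° (12.9). Total 24.9 kJ/mol.
D is eclipsed. SH at 0° is eclipsed with NH2 at 0° (9.0); H at 120° is eclipsed with OCH3 at 120° (5.8); iPr at 240° is eclipsed with H at 240° (7.5). Total 22.3 kJ/mol.
B has the lowest total (8.3 kJ/mol).

B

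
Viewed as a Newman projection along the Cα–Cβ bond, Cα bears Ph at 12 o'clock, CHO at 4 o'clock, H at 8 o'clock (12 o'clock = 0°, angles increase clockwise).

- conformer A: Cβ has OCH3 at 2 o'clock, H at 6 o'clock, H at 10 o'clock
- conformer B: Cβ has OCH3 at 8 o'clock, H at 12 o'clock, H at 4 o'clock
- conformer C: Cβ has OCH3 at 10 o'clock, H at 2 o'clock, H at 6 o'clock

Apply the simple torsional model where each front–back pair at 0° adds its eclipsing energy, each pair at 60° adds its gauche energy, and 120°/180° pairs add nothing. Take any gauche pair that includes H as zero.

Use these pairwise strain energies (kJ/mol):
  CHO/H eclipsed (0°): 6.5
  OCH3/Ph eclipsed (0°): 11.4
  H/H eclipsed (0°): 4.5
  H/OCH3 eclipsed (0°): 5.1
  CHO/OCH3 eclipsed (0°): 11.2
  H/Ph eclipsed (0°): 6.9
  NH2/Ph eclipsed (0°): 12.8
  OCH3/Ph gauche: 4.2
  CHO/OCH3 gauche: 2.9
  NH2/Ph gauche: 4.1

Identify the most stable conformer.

C

A (staggered): Ph(0°)/OCH3(60°) gauche 4.2; CHO(120°)/OCH3(60°) gauche 2.9 → 7.1 kJ/mol.
B (eclipsed): Ph(0°)/H(0°) eclipsed 6.9; CHO(120°)/H(120°) eclipsed 6.5; H(240°)/OCH3(240°) eclipsed 5.1 → 18.5 kJ/mol.
C (staggered): Ph(0°)/OCH3(300°) gauche 4.2 → 4.2 kJ/mol.
C has the lowest total (4.2 kJ/mol).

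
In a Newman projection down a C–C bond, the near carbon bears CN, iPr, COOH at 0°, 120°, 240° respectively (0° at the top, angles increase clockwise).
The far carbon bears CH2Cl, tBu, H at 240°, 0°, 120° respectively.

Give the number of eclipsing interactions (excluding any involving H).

Non-H eclipsing pairs: CN(0°)/tBu(0°); COOH(240°)/CH2Cl(240°) — 2 interactions.

2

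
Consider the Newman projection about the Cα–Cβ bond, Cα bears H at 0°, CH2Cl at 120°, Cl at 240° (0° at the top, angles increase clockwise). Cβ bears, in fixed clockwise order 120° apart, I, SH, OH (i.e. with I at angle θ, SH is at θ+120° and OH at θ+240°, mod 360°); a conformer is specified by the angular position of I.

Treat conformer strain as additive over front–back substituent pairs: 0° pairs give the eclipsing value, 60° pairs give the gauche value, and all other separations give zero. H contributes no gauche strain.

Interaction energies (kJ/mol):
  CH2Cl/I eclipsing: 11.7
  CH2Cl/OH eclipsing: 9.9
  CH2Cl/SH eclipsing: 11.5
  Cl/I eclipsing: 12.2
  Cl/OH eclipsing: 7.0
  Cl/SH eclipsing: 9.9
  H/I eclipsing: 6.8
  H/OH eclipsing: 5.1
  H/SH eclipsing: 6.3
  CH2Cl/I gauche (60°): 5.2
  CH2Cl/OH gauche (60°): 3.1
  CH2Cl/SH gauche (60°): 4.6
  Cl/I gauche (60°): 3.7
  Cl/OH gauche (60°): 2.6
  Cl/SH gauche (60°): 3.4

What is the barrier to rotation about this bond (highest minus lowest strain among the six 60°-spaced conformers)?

I at 0° (eclipsed): H–I eclipsed, CH2Cl–SH eclipsed, Cl–OH eclipsed; 6.8 + 11.5 + 7.0 = 25.3 kJ/mol.
I at 60° (staggered): CH2Cl–I gauche, CH2Cl–SH gauche, Cl–SH gauche, Cl–OH gauche; 5.2 + 4.6 + 3.4 + 2.6 = 15.8 kJ/mol.
I at 120° (eclipsed): H–OH eclipsed, CH2Cl–I eclipsed, Cl–SH eclipsed; 5.1 + 11.7 + 9.9 = 26.7 kJ/mol.
I at 180° (staggered): CH2Cl–I gauche, CH2Cl–OH gauche, Cl–I gauche, Cl–SH gauche; 5.2 + 3.1 + 3.7 + 3.4 = 15.4 kJ/mol.
I at 240° (eclipsed): H–SH eclipsed, CH2Cl–OH eclipsed, Cl–I eclipsed; 6.3 + 9.9 + 12.2 = 28.4 kJ/mol.
I at 300° (staggered): CH2Cl–SH gauche, CH2Cl–OH gauche, Cl–I gauche, Cl–OH gauche; 4.6 + 3.1 + 3.7 + 2.6 = 14.0 kJ/mol.
Max at 240° (28.4 kJ/mol), min at 300° (14.0 kJ/mol); barrier = 14.4 kJ/mol.

14.4 kJ/mol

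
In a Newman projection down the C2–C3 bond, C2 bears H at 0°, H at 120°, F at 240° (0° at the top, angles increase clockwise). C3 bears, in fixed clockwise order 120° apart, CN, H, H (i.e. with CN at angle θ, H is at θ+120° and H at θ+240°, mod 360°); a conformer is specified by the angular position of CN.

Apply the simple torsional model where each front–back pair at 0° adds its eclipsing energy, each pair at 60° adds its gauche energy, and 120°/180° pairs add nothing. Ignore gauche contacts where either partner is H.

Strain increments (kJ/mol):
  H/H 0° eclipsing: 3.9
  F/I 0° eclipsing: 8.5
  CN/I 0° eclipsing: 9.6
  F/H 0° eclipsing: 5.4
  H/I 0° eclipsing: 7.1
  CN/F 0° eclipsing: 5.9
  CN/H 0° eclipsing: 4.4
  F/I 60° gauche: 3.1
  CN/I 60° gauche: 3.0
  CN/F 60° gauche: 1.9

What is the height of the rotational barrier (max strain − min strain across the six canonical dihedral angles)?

CN at 0° is eclipsed. H at 0° is eclipsed with CN at 0° (4.4); H at 120° is eclipsed with H at 120° (3.9); F at 240° is eclipsed with H at 240° (5.4). Total 13.7 kJ/mol.
CN at 60° (staggered): no non-H gauche contacts → 0.0 kJ/mol.
CN at 120° is eclipsed. H at 0° is eclipsed with H at 0° (3.9); H at 120° is eclipsed with CN at 120° (4.4); F at 240° is eclipsed with H at 240° (5.4). Total 13.7 kJ/mol.
CN at 180° is staggered. F at 240° is gauche with CN at 180° (1.9). Total 1.9 kJ/mol.
CN at 240° is eclipsed. H at 0° is eclipsed with H at 0° (3.9); H at 120° is eclipsed with H at 120° (3.9); F at 240° is eclipsed with CN at 240° (5.9). Total 13.7 kJ/mol.
CN at 300° is staggered. F at 240° is gauche with CN at 300° (1.9). Total 1.9 kJ/mol.
Max at 0° (13.7 kJ/mol), min at 60° (0.0 kJ/mol); barrier = 13.7 kJ/mol.

13.7 kJ/mol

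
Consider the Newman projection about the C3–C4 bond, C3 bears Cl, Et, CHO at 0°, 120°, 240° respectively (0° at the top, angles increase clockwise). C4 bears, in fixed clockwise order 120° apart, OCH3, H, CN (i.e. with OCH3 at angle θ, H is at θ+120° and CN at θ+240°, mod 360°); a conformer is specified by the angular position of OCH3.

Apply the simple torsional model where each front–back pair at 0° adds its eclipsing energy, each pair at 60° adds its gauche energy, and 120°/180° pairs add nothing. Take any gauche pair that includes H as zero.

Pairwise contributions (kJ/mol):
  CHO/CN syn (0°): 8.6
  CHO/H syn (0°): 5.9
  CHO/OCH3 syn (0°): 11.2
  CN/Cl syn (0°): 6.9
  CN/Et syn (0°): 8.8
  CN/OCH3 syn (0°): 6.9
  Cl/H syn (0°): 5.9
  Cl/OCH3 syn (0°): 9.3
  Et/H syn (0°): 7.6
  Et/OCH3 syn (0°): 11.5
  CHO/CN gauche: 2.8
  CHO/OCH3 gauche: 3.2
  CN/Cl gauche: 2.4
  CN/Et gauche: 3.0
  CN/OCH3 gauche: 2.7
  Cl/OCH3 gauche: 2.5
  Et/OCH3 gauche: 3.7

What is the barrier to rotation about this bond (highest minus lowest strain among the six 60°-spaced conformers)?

14.5 kJ/mol

OCH3 at 0° (eclipsed): Cl(0°)/OCH3(0°) eclipsed 9.3; Et(120°)/H(120°) eclipsed 7.6; CHO(240°)/CN(240°) eclipsed 8.6 → 25.5 kJ/mol.
OCH3 at 60° (staggered): Cl(0°)/OCH3(60°) gauche 2.5; Cl(0°)/CN(300°) gauche 2.4; Et(120°)/OCH3(60°) gauche 3.7; CHO(240°)/CN(300°) gauche 2.8 → 11.4 kJ/mol.
OCH3 at 120° (eclipsed): Cl(0°)/CN(0°) eclipsed 6.9; Et(120°)/OCH3(120°) eclipsed 11.5; CHO(240°)/H(240°) eclipsed 5.9 → 24.3 kJ/mol.
OCH3 at 180° (staggered): Cl(0°)/CN(60°) gauche 2.4; Et(120°)/OCH3(180°) gauche 3.7; Et(120°)/CN(60°) gauche 3.0; CHO(240°)/OCH3(180°) gauche 3.2 → 12.3 kJ/mol.
OCH3 at 240° (eclipsed): Cl(0°)/H(0°) eclipsed 5.9; Et(120°)/CN(120°) eclipsed 8.8; CHO(240°)/OCH3(240°) eclipsed 11.2 → 25.9 kJ/mol.
OCH3 at 300° (staggered): Cl(0°)/OCH3(300°) gauche 2.5; Et(120°)/CN(180°) gauche 3.0; CHO(240°)/OCH3(300°) gauche 3.2; CHO(240°)/CN(180°) gauche 2.8 → 11.5 kJ/mol.
Max at 240° (25.9 kJ/mol), min at 60° (11.4 kJ/mol); barrier = 14.5 kJ/mol.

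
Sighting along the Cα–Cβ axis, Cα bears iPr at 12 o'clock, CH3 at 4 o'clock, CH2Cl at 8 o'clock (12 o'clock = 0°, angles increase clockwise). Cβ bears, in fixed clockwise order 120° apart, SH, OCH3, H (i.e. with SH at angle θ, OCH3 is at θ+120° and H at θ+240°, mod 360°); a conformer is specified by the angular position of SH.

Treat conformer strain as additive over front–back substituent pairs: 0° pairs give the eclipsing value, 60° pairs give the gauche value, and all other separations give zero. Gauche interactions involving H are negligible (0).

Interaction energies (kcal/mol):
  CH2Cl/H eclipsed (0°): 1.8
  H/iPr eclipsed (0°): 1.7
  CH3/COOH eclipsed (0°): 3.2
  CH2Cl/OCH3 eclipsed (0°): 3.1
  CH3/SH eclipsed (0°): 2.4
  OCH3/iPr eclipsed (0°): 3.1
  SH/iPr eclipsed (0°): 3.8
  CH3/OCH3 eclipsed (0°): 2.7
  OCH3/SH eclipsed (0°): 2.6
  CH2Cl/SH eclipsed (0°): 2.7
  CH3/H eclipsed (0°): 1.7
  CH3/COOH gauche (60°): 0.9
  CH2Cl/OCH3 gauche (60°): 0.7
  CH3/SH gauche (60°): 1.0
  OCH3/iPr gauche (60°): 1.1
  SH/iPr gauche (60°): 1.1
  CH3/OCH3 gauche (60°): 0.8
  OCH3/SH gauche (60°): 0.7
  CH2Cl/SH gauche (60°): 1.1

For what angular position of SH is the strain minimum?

SH at 0° (eclipsed): iPr(0°)/SH(0°) eclipsed 3.8; CH3(120°)/OCH3(120°) eclipsed 2.7; CH2Cl(240°)/H(240°) eclipsed 1.8 → 8.3 kcal/mol.
SH at 60° (staggered): iPr(0°)/SH(60°) gauche 1.1; CH3(120°)/SH(60°) gauche 1.0; CH3(120°)/OCH3(180°) gauche 0.8; CH2Cl(240°)/OCH3(180°) gauche 0.7 → 3.6 kcal/mol.
SH at 120° (eclipsed): iPr(0°)/H(0°) eclipsed 1.7; CH3(120°)/SH(120°) eclipsed 2.4; CH2Cl(240°)/OCH3(240°) eclipsed 3.1 → 7.2 kcal/mol.
SH at 180° (staggered): iPr(0°)/OCH3(300°) gauche 1.1; CH3(120°)/SH(180°) gauche 1.0; CH2Cl(240°)/SH(180°) gauche 1.1; CH2Cl(240°)/OCH3(300°) gauche 0.7 → 3.9 kcal/mol.
SH at 240° (eclipsed): iPr(0°)/OCH3(0°) eclipsed 3.1; CH3(120°)/H(120°) eclipsed 1.7; CH2Cl(240°)/SH(240°) eclipsed 2.7 → 7.5 kcal/mol.
SH at 300° (staggered): iPr(0°)/SH(300°) gauche 1.1; iPr(0°)/OCH3(60°) gauche 1.1; CH3(120°)/OCH3(60°) gauche 0.8; CH2Cl(240°)/SH(300°) gauche 1.1 → 4.1 kcal/mol.
The minimum (3.6 kcal/mol) occurs with SH at 60°.

60°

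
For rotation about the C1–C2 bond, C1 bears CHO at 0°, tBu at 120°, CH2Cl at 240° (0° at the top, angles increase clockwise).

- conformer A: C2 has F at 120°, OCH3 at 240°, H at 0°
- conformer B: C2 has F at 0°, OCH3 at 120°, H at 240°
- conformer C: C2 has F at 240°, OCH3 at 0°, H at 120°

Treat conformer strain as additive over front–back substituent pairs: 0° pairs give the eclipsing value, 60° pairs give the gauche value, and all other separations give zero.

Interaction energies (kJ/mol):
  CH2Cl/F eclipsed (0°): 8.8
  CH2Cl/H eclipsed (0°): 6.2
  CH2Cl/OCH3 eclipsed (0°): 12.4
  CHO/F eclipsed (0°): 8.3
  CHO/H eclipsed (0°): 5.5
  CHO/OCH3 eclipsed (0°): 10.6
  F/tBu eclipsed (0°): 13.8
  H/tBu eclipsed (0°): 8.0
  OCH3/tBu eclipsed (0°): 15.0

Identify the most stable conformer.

C

A (eclipsed): CHO(0°)/H(0°) eclipsed 5.5; tBu(120°)/F(120°) eclipsed 13.8; CH2Cl(240°)/OCH3(240°) eclipsed 12.4 → 31.7 kJ/mol.
B (eclipsed): CHO(0°)/F(0°) eclipsed 8.3; tBu(120°)/OCH3(120°) eclipsed 15.0; CH2Cl(240°)/H(240°) eclipsed 6.2 → 29.5 kJ/mol.
C (eclipsed): CHO(0°)/OCH3(0°) eclipsed 10.6; tBu(120°)/H(120°) eclipsed 8.0; CH2Cl(240°)/F(240°) eclipsed 8.8 → 27.4 kJ/mol.
C has the lowest total (27.4 kJ/mol).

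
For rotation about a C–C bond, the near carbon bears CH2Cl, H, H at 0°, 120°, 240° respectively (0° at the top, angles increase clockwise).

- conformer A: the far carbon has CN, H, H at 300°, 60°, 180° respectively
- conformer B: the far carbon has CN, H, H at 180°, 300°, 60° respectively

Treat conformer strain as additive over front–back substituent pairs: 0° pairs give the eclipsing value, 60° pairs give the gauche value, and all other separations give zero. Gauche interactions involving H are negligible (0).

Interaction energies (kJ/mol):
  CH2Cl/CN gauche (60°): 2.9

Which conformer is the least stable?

A

A (staggered): CH2Cl(0°)/CN(300°) gauche 2.9 → 2.9 kJ/mol.
B (staggered): no non-H gauche contacts → 0.0 kJ/mol.
A has the highest total (2.9 kJ/mol).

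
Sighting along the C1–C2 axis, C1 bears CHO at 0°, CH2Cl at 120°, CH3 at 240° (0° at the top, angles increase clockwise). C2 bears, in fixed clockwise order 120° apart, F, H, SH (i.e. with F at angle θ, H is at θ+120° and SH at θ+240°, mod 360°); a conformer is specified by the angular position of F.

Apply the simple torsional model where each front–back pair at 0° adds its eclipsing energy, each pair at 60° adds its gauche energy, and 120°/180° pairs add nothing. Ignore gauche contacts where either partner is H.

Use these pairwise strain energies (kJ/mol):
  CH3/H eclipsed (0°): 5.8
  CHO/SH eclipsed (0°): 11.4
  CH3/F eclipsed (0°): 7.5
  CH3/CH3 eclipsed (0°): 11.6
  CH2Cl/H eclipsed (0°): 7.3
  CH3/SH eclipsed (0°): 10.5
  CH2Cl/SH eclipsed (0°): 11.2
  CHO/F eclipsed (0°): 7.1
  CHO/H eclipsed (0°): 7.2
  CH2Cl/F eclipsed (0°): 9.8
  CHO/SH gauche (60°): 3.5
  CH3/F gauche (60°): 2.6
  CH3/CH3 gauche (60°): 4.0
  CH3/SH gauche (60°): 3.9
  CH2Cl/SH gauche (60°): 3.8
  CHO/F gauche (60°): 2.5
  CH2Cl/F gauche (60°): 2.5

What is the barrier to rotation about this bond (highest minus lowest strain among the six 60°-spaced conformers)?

14.6 kJ/mol

F at 0° (eclipsed): CHO–F eclipsed, CH2Cl–H eclipsed, CH3–SH eclipsed; 7.1 + 7.3 + 10.5 = 24.9 kJ/mol.
F at 60° (staggered): CHO–F gauche, CHO–SH gauche, CH2Cl–F gauche, CH3–SH gauche; 2.5 + 3.5 + 2.5 + 3.9 = 12.4 kJ/mol.
F at 120° (eclipsed): CHO–SH eclipsed, CH2Cl–F eclipsed, CH3–H eclipsed; 11.4 + 9.8 + 5.8 = 27.0 kJ/mol.
F at 180° (staggered): CHO–SH gauche, CH2Cl–F gauche, CH2Cl–SH gauche, CH3–F gauche; 3.5 + 2.5 + 3.8 + 2.6 = 12.4 kJ/mol.
F at 240° (eclipsed): CHO–H eclipsed, CH2Cl–SH eclipsed, CH3–F eclipsed; 7.2 + 11.2 + 7.5 = 25.9 kJ/mol.
F at 300° (staggered): CHO–F gauche, CH2Cl–SH gauche, CH3–F gauche, CH3–SH gauche; 2.5 + 3.8 + 2.6 + 3.9 = 12.8 kJ/mol.
Max at 120° (27.0 kJ/mol), min at 60° (12.4 kJ/mol); barrier = 14.6 kJ/mol.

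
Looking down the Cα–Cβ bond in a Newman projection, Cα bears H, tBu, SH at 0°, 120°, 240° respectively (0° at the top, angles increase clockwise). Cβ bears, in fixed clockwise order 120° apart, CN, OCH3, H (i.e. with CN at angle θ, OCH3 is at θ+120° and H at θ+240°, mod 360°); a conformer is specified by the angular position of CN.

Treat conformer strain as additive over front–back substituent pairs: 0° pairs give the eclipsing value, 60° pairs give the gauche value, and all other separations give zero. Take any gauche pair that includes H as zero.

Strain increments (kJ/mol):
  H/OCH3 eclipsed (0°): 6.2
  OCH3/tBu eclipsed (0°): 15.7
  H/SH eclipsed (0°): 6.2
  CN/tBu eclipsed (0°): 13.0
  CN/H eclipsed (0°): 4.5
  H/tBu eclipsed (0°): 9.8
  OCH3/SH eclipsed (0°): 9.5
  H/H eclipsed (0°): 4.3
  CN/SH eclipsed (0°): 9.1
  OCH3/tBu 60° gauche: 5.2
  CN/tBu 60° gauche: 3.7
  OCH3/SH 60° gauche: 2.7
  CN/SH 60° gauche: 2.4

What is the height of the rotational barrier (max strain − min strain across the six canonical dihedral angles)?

CN at 0° (eclipsed): H–CN eclipsed, tBu–OCH3 eclipsed, SH–H eclipsed; 4.5 + 15.7 + 6.2 = 26.4 kJ/mol.
CN at 60° (staggered): tBu–CN gauche, tBu–OCH3 gauche, SH–OCH3 gauche; 3.7 + 5.2 + 2.7 = 11.6 kJ/mol.
CN at 120° (eclipsed): H–H eclipsed, tBu–CN eclipsed, SH–OCH3 eclipsed; 4.3 + 13.0 + 9.5 = 26.8 kJ/mol.
CN at 180° (staggered): tBu–CN gauche, SH–CN gauche, SH–OCH3 gauche; 3.7 + 2.4 + 2.7 = 8.8 kJ/mol.
CN at 240° (eclipsed): H–OCH3 eclipsed, tBu–H eclipsed, SH–CN eclipsed; 6.2 + 9.8 + 9.1 = 25.1 kJ/mol.
CN at 300° (staggered): tBu–OCH3 gauche, SH–CN gauche; 5.2 + 2.4 = 7.6 kJ/mol.
Max at 120° (26.8 kJ/mol), min at 300° (7.6 kJ/mol); barrier = 19.2 kJ/mol.

19.2 kJ/mol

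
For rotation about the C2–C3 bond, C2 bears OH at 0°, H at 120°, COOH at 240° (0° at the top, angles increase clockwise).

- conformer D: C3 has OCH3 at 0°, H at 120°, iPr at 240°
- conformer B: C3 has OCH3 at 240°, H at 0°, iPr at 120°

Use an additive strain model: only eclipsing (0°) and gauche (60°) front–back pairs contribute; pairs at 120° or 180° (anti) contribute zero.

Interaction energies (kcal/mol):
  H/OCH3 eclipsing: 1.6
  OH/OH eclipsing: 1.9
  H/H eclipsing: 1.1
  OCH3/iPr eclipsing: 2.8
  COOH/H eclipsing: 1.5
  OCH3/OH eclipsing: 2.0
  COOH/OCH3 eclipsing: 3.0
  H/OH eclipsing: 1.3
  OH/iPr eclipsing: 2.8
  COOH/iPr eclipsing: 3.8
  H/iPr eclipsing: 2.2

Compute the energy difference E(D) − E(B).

+0.4 kcal/mol

D (eclipsed): OH–OCH3 eclipsed, H–H eclipsed, COOH–iPr eclipsed; 2.0 + 1.1 + 3.8 = 6.9 kcal/mol.
B (eclipsed): OH–H eclipsed, H–iPr eclipsed, COOH–OCH3 eclipsed; 1.3 + 2.2 + 3.0 = 6.5 kcal/mol.
E(D) − E(B) = 6.9 − 6.5 = +0.4 kcal/mol.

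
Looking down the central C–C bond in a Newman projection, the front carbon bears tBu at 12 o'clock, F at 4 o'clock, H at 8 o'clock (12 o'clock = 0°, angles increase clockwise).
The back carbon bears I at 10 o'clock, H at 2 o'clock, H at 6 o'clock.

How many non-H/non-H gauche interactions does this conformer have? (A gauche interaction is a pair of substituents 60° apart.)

Non-H gauche pairs: tBu(0°)/I(300°) — 1 interaction.

1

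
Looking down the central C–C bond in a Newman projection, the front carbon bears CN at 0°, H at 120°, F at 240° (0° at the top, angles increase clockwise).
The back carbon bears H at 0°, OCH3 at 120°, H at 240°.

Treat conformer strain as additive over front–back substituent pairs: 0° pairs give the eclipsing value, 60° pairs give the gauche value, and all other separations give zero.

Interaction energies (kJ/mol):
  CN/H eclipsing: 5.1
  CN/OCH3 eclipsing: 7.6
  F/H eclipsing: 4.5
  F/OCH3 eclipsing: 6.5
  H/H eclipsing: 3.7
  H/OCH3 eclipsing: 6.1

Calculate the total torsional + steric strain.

This conformer (eclipsed): CN(0°)/H(0°) eclipsed 5.1; H(120°)/OCH3(120°) eclipsed 6.1; F(240°)/H(240°) eclipsed 4.5 → 15.7 kJ/mol.

15.7 kJ/mol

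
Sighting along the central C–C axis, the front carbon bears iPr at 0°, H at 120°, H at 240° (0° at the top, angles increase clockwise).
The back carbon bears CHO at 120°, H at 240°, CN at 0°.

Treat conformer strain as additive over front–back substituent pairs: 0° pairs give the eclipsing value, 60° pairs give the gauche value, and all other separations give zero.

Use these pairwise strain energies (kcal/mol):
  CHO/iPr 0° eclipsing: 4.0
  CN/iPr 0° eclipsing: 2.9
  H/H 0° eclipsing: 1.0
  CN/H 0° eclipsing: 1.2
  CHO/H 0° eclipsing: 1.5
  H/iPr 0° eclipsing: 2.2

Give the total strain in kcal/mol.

This conformer (eclipsed): iPr–CN eclipsed, H–CHO eclipsed, H–H eclipsed; 2.9 + 1.5 + 1.0 = 5.4 kcal/mol.

5.4 kcal/mol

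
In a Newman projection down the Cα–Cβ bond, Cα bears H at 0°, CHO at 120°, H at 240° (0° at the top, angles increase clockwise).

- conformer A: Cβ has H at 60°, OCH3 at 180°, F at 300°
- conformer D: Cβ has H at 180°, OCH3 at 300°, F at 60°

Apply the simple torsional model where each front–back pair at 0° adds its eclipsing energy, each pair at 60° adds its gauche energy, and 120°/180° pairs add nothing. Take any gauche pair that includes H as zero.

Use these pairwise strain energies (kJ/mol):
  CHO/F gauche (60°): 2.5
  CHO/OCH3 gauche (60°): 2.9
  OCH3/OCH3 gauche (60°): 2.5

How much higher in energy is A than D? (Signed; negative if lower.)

+0.4 kJ/mol

A (staggered): CHO–OCH3 gauche; 2.9 = 2.9 kJ/mol.
D (staggered): CHO–F gauche; 2.5 = 2.5 kJ/mol.
E(A) − E(D) = 2.9 − 2.5 = +0.4 kJ/mol.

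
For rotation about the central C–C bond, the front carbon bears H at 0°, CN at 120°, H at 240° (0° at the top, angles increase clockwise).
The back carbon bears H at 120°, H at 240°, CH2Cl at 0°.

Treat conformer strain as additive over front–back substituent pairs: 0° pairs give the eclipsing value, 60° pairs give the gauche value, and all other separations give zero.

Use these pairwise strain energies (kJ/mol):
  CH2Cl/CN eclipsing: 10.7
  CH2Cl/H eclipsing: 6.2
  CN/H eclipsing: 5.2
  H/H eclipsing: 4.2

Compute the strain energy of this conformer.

This conformer (eclipsed): H–CH2Cl eclipsed, CN–H eclipsed, H–H eclipsed; 6.2 + 5.2 + 4.2 = 15.6 kJ/mol.

15.6 kJ/mol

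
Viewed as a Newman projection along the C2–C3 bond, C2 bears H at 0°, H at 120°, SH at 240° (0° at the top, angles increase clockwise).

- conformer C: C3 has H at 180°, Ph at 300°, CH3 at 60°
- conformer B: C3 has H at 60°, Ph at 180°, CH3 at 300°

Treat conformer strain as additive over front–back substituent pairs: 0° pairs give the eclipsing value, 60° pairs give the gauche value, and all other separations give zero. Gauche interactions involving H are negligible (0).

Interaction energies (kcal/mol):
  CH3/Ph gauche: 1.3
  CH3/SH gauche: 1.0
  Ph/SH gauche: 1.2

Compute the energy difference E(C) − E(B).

C is staggered. SH at 240° is gauche with Ph at 300° (1.2). Total 1.2 kcal/mol.
B is staggered. SH at 240° is gauche with Ph at 180° (1.2); SH at 240° is gauche with CH3 at 300° (1.0). Total 2.2 kcal/mol.
E(C) − E(B) = 1.2 − 2.2 = -1.0 kcal/mol.

-1.0 kcal/mol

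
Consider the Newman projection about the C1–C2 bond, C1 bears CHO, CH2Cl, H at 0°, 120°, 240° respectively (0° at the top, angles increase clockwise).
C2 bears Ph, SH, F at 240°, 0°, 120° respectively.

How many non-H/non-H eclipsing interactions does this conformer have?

2

Non-H eclipsing pairs: CHO(0°)/SH(0°); CH2Cl(120°)/F(120°) — 2 interactions.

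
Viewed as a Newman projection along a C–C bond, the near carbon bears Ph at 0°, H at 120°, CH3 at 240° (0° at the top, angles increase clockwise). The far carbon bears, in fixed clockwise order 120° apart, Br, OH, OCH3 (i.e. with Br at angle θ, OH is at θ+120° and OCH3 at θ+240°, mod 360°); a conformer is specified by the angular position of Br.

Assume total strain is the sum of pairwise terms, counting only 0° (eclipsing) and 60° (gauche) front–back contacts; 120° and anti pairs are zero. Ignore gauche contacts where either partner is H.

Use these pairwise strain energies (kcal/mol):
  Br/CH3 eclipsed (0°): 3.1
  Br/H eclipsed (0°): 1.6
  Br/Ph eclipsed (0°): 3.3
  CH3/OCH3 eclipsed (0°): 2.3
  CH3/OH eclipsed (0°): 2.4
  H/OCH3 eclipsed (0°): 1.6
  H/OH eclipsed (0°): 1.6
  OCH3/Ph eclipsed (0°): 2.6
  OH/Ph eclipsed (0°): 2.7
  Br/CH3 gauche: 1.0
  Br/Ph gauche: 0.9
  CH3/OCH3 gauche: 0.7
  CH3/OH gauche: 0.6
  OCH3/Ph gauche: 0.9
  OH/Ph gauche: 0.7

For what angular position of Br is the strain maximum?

Br at 0° (eclipsed): Ph(0°)/Br(0°) eclipsed 3.3; H(120°)/OH(120°) eclipsed 1.6; CH3(240°)/OCH3(240°) eclipsed 2.3 → 7.2 kcal/mol.
Br at 60° (staggered): Ph(0°)/Br(60°) gauche 0.9; Ph(0°)/OCH3(300°) gauche 0.9; CH3(240°)/OH(180°) gauche 0.6; CH3(240°)/OCH3(300°) gauche 0.7 → 3.1 kcal/mol.
Br at 120° (eclipsed): Ph(0°)/OCH3(0°) eclipsed 2.6; H(120°)/Br(120°) eclipsed 1.6; CH3(240°)/OH(240°) eclipsed 2.4 → 6.6 kcal/mol.
Br at 180° (staggered): Ph(0°)/OH(300°) gauche 0.7; Ph(0°)/OCH3(60°) gauche 0.9; CH3(240°)/Br(180°) gauche 1.0; CH3(240°)/OH(300°) gauche 0.6 → 3.2 kcal/mol.
Br at 240° (eclipsed): Ph(0°)/OH(0°) eclipsed 2.7; H(120°)/OCH3(120°) eclipsed 1.6; CH3(240°)/Br(240°) eclipsed 3.1 → 7.4 kcal/mol.
Br at 300° (staggered): Ph(0°)/Br(300°) gauche 0.9; Ph(0°)/OH(60°) gauche 0.7; CH3(240°)/Br(300°) gauche 1.0; CH3(240°)/OCH3(180°) gauche 0.7 → 3.3 kcal/mol.
The maximum (7.4 kcal/mol) occurs with Br at 240°.

240°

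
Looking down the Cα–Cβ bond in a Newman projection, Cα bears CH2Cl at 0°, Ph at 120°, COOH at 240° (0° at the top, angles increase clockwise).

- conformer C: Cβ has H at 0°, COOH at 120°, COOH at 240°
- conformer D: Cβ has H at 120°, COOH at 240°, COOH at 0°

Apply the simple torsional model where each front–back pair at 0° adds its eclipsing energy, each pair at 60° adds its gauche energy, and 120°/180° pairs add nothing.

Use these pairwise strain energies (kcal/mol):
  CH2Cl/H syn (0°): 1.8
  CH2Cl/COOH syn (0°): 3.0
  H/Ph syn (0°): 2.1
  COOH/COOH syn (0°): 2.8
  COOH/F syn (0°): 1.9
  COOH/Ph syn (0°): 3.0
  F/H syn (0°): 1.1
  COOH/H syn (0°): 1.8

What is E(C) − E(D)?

-0.3 kcal/mol

C (eclipsed): CH2Cl(0°)/H(0°) eclipsed 1.8; Ph(120°)/COOH(120°) eclipsed 3.0; COOH(240°)/COOH(240°) eclipsed 2.8 → 7.6 kcal/mol.
D (eclipsed): CH2Cl(0°)/COOH(0°) eclipsed 3.0; Ph(120°)/H(120°) eclipsed 2.1; COOH(240°)/COOH(240°) eclipsed 2.8 → 7.9 kcal/mol.
E(C) − E(D) = 7.6 − 7.9 = -0.3 kcal/mol.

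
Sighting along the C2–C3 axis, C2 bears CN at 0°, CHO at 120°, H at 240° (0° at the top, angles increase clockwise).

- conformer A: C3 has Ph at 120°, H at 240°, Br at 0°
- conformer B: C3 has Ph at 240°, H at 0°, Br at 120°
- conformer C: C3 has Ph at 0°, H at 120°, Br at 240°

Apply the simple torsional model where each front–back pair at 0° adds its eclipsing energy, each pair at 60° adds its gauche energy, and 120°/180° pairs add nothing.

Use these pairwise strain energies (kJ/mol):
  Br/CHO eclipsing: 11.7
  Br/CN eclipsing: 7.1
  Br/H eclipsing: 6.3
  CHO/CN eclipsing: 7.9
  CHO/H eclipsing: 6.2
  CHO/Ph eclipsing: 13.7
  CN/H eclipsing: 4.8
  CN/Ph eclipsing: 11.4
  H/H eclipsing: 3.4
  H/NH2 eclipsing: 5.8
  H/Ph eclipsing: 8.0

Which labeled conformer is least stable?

A (eclipsed): CN–Br eclipsed, CHO–Ph eclipsed, H–H eclipsed; 7.1 + 13.7 + 3.4 = 24.2 kJ/mol.
B (eclipsed): CN–H eclipsed, CHO–Br eclipsed, H–Ph eclipsed; 4.8 + 11.7 + 8.0 = 24.5 kJ/mol.
C (eclipsed): CN–Ph eclipsed, CHO–H eclipsed, H–Br eclipsed; 11.4 + 6.2 + 6.3 = 23.9 kJ/mol.
B has the highest total (24.5 kJ/mol).

B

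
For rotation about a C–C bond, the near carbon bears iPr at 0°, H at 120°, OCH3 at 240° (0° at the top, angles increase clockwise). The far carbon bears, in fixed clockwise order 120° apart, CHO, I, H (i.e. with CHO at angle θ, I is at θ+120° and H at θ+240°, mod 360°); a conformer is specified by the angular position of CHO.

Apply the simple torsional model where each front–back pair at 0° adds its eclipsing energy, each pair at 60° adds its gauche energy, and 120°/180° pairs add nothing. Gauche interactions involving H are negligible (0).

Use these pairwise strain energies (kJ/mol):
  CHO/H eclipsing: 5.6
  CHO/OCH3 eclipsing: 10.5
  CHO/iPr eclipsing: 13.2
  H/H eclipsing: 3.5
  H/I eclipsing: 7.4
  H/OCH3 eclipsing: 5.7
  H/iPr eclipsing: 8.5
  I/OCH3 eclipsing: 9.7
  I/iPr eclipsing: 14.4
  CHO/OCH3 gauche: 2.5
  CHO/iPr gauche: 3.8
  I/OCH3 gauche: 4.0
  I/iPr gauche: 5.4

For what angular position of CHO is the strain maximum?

CHO at 0° (eclipsed): iPr–CHO eclipsed, H–I eclipsed, OCH3–H eclipsed; 13.2 + 7.4 + 5.7 = 26.3 kJ/mol.
CHO at 60° (staggered): iPr–CHO gauche, OCH3–I gauche; 3.8 + 4.0 = 7.8 kJ/mol.
CHO at 120° (eclipsed): iPr–H eclipsed, H–CHO eclipsed, OCH3–I eclipsed; 8.5 + 5.6 + 9.7 = 23.8 kJ/mol.
CHO at 180° (staggered): iPr–I gauche, OCH3–CHO gauche, OCH3–I gauche; 5.4 + 2.5 + 4.0 = 11.9 kJ/mol.
CHO at 240° (eclipsed): iPr–I eclipsed, H–H eclipsed, OCH3–CHO eclipsed; 14.4 + 3.5 + 10.5 = 28.4 kJ/mol.
CHO at 300° (staggered): iPr–CHO gauche, iPr–I gauche, OCH3–CHO gauche; 3.8 + 5.4 + 2.5 = 11.7 kJ/mol.
The maximum (28.4 kJ/mol) occurs with CHO at 240°.

240°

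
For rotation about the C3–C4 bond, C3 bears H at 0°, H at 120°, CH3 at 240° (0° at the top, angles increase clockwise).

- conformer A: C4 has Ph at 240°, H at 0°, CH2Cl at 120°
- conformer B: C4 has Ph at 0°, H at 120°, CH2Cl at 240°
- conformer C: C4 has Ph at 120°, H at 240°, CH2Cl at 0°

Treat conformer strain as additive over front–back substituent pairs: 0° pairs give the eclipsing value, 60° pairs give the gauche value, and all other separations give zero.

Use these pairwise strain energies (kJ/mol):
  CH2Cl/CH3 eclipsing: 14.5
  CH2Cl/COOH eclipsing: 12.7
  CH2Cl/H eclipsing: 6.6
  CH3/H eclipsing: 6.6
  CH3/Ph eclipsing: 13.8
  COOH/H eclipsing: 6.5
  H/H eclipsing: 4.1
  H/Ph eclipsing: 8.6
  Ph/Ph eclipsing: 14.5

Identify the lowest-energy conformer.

C

A (eclipsed): H(0°)/H(0°) eclipsed 4.1; H(120°)/CH2Cl(120°) eclipsed 6.6; CH3(240°)/Ph(240°) eclipsed 13.8 → 24.5 kJ/mol.
B (eclipsed): H(0°)/Ph(0°) eclipsed 8.6; H(120°)/H(120°) eclipsed 4.1; CH3(240°)/CH2Cl(240°) eclipsed 14.5 → 27.2 kJ/mol.
C (eclipsed): H(0°)/CH2Cl(0°) eclipsed 6.6; H(120°)/Ph(120°) eclipsed 8.6; CH3(240°)/H(240°) eclipsed 6.6 → 21.8 kJ/mol.
C has the lowest total (21.8 kJ/mol).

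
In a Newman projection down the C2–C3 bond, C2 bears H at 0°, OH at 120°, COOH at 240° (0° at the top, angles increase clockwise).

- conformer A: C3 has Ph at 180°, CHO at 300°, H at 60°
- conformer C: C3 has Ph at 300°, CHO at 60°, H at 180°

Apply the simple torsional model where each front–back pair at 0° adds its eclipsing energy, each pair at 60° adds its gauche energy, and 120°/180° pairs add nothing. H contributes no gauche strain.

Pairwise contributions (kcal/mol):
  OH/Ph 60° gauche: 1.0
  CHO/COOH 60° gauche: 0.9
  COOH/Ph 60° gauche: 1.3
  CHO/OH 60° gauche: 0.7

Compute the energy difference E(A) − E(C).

+1.2 kcal/mol

A (staggered): OH(120°)/Ph(180°) gauche 1.0; COOH(240°)/Ph(180°) gauche 1.3; COOH(240°)/CHO(300°) gauche 0.9 → 3.2 kcal/mol.
C (staggered): OH(120°)/CHO(60°) gauche 0.7; COOH(240°)/Ph(300°) gauche 1.3 → 2.0 kcal/mol.
E(A) − E(C) = 3.2 − 2.0 = +1.2 kcal/mol.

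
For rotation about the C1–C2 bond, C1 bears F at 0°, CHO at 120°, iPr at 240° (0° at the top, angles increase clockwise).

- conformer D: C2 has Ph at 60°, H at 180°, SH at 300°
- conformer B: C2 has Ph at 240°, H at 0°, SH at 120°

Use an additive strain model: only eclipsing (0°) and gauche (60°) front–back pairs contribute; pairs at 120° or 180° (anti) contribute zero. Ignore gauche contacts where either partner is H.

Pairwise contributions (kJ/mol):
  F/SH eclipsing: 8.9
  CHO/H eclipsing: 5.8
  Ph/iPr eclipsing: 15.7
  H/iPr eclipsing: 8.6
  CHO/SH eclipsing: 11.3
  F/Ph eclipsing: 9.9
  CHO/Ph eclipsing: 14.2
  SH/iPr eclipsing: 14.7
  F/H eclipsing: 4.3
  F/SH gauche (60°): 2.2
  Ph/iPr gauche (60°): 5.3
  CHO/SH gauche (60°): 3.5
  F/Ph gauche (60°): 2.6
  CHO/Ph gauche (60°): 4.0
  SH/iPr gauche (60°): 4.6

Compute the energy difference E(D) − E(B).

D is staggered. F at 0° is gauche with Ph at 60° (2.6); F at 0° is gauche with SH at 300° (2.2); CHO at 120° is gauche with Ph at 60° (4.0); iPr at 240° is gauche with SH at 300° (4.6). Total 13.4 kJ/mol.
B is eclipsed. F at 0° is eclipsed with H at 0° (4.3); CHO at 120° is eclipsed with SH at 120° (11.3); iPr at 240° is eclipsed with Ph at 240° (15.7). Total 31.3 kJ/mol.
E(D) − E(B) = 13.4 − 31.3 = -17.9 kJ/mol.

-17.9 kJ/mol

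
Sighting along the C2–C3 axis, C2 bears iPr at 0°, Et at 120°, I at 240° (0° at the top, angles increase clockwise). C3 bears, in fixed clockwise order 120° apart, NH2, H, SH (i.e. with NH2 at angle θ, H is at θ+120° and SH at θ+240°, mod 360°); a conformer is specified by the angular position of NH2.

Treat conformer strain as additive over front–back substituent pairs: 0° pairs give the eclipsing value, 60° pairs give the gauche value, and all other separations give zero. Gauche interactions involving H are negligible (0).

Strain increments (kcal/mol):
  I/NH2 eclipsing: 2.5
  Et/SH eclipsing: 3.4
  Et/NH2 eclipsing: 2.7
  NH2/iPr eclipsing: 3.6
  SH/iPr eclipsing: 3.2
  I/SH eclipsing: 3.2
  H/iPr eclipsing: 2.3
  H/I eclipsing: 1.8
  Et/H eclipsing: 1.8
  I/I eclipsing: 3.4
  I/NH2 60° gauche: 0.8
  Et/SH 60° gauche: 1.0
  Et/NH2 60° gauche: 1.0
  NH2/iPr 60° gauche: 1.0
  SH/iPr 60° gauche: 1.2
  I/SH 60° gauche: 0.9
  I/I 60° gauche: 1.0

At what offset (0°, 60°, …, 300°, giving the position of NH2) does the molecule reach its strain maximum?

0°

NH2 at 0° (eclipsed): iPr(0°)/NH2(0°) eclipsed 3.6; Et(120°)/H(120°) eclipsed 1.8; I(240°)/SH(240°) eclipsed 3.2 → 8.6 kcal/mol.
NH2 at 60° (staggered): iPr(0°)/NH2(60°) gauche 1.0; iPr(0°)/SH(300°) gauche 1.2; Et(120°)/NH2(60°) gauche 1.0; I(240°)/SH(300°) gauche 0.9 → 4.1 kcal/mol.
NH2 at 120° (eclipsed): iPr(0°)/SH(0°) eclipsed 3.2; Et(120°)/NH2(120°) eclipsed 2.7; I(240°)/H(240°) eclipsed 1.8 → 7.7 kcal/mol.
NH2 at 180° (staggered): iPr(0°)/SH(60°) gauche 1.2; Et(120°)/NH2(180°) gauche 1.0; Et(120°)/SH(60°) gauche 1.0; I(240°)/NH2(180°) gauche 0.8 → 4.0 kcal/mol.
NH2 at 240° (eclipsed): iPr(0°)/H(0°) eclipsed 2.3; Et(120°)/SH(120°) eclipsed 3.4; I(240°)/NH2(240°) eclipsed 2.5 → 8.2 kcal/mol.
NH2 at 300° (staggered): iPr(0°)/NH2(300°) gauche 1.0; Et(120°)/SH(180°) gauche 1.0; I(240°)/NH2(300°) gauche 0.8; I(240°)/SH(180°) gauche 0.9 → 3.7 kcal/mol.
The maximum (8.6 kcal/mol) occurs with NH2 at 0°.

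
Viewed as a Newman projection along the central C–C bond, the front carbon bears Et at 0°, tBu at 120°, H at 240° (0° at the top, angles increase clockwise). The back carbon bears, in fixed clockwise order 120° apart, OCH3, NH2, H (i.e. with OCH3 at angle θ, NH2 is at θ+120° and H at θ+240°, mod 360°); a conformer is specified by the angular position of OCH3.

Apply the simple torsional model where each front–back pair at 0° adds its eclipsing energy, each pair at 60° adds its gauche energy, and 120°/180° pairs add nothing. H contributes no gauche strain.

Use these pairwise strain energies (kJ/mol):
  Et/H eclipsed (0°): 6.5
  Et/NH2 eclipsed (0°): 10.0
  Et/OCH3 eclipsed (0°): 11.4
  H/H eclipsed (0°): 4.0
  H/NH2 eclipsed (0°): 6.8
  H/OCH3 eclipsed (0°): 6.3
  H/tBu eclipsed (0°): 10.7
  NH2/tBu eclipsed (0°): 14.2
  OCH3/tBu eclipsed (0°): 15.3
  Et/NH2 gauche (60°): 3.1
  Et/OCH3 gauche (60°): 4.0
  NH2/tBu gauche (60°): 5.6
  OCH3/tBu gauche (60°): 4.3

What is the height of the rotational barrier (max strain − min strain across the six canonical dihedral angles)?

22.2 kJ/mol

OCH3 at 0° (eclipsed): Et–OCH3 eclipsed, tBu–NH2 eclipsed, H–H eclipsed; 11.4 + 14.2 + 4.0 = 29.6 kJ/mol.
OCH3 at 60° (staggered): Et–OCH3 gauche, tBu–OCH3 gauche, tBu–NH2 gauche; 4.0 + 4.3 + 5.6 = 13.9 kJ/mol.
OCH3 at 120° (eclipsed): Et–H eclipsed, tBu–OCH3 eclipsed, H–NH2 eclipsed; 6.5 + 15.3 + 6.8 = 28.6 kJ/mol.
OCH3 at 180° (staggered): Et–NH2 gauche, tBu–OCH3 gauche; 3.1 + 4.3 = 7.4 kJ/mol.
OCH3 at 240° (eclipsed): Et–NH2 eclipsed, tBu–H eclipsed, H–OCH3 eclipsed; 10.0 + 10.7 + 6.3 = 27.0 kJ/mol.
OCH3 at 300° (staggered): Et–OCH3 gauche, Et–NH2 gauche, tBu–NH2 gauche; 4.0 + 3.1 + 5.6 = 12.7 kJ/mol.
Max at 0° (29.6 kJ/mol), min at 180° (7.4 kJ/mol); barrier = 22.2 kJ/mol.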